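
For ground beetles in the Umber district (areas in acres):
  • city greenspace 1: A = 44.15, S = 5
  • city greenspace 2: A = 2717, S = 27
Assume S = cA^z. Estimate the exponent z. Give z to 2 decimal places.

Taking logs: ln S = ln c + z ln A, so z = (ln S₂ − ln S₁)/(ln A₂ − ln A₁).
z = ln(27/5) / ln(2717/44.15) = ln(5.4) / ln(61.54) = 1.6864 / 4.1197 = 0.4094

0.41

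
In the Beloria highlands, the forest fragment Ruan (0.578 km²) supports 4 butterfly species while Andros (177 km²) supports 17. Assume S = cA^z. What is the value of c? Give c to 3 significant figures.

z = ln(S₂/S₁) / ln(A₂/A₁) = ln(17/4) / ln(177/0.578) = 1.4469 / 5.7243 = 0.2528
c = S₁ / A₁^z = 4 / 0.578^0.2528 = 4 / 0.8706 = 4.594

4.59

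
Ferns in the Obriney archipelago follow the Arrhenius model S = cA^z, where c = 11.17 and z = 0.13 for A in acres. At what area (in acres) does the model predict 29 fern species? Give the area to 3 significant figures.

1540 acres

29 = 11.17 × A^0.13  ⇒  A^0.13 = 29/11.17 = 2.596
ln A = ln(2.596) / 0.13 = 0.9541 / 0.13 = 7.3390
A = e^7.3390 ≈ 1539 acres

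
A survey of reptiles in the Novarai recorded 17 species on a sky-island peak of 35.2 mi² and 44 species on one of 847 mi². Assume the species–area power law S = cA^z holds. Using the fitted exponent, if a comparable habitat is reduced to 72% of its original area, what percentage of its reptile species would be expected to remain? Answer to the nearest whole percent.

91%

z = ln(44/17) / ln(847/35.2) = 0.9510 / 3.1807 = 0.2990
S_new/S_old = (A_new/A_old)^z = 0.72^0.2990 = exp(0.2990 × -0.3285) = 0.9065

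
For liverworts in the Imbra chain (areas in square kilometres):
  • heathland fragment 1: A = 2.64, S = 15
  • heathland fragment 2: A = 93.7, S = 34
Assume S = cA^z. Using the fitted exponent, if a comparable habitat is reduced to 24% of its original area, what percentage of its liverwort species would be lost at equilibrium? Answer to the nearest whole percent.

28%

z = ln(34/15) / ln(93.7/2.64) = 0.8183 / 3.5693 = 0.2293
S_new/S_old = (A_new/A_old)^z = 0.24^0.2293 = exp(0.2293 × -1.4271) = 0.721
Fraction lost = 1 − 0.721 = 0.279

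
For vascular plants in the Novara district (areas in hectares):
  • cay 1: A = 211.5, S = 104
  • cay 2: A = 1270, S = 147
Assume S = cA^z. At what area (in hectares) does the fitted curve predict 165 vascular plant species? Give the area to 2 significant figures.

2300 hectares

z = ln(147/104) / ln(1270/211.5) = 0.3460 / 1.7925 = 0.1930
c = 104 / 211.5^0.1930 = 104 / 2.811 = 37
A = (165/37)^(1/0.1930) ⇒ ln A = ln(4.46)/0.1930 = 7.7451
A = e^7.7451 ≈ 2310 hectares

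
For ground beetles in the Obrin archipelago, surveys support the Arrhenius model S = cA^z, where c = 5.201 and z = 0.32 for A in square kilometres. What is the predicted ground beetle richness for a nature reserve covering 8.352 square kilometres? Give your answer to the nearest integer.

S = 5.201 × 8.352^0.32 = 5.201 × 1.972 ≈ 10.26

10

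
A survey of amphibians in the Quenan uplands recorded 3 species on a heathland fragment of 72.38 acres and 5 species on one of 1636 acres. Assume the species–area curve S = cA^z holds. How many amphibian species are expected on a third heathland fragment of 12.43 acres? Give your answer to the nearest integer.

2

z = ln(5/3) / ln(1636/72.38) = 0.5108 / 3.1181 = 0.1638
c = 3 / 72.38^0.1638 = 3 / 2.017 = 1.488
S₃ = 1.488 × 12.43^0.1638 = 1.488 × 1.511 ≈ 2.248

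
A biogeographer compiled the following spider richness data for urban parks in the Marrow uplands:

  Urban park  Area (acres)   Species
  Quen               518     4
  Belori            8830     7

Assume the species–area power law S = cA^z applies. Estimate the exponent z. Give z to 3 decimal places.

Taking logs: ln S = ln c + z ln A, so z = (ln S₂ − ln S₁)/(ln A₂ − ln A₁).
z = ln(7/4) / ln(8830/518) = ln(1.75) / ln(17.05) = 0.5596 / 2.8359 = 0.1973

0.197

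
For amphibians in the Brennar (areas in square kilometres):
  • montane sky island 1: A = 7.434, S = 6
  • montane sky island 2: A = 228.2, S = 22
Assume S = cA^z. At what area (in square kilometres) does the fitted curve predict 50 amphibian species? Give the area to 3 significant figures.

1990 square kilometres

z = ln(22/6) / ln(228.2/7.434) = 1.2993 / 3.4242 = 0.3794
c = 6 / 7.434^0.3794 = 6 / 2.141 = 2.803
A = (50/2.803)^(1/0.3794) ⇒ ln A = ln(17.84)/0.3794 = 7.5939
A = e^7.5939 ≈ 1986 square kilometres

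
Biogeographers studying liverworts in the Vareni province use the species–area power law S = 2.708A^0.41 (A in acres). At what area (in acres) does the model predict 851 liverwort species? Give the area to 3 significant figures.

1230000 acres

851 = 2.708 × A^0.41  ⇒  A^0.41 = 851/2.708 = 314.3
ln A = ln(314.3) / 0.41 = 5.7502 / 0.41 = 14.0249
A = e^14.0249 ≈ 1232903 acres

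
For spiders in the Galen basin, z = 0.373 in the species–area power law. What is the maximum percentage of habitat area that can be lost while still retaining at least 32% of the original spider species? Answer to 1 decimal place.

95.3%

Need (A_new/A_old)^0.373 = 0.32, so A_new/A_old = 0.32^(1/0.373) = 0.32^2.681
ln(A_new/A_old) = ln 0.32 / 0.373 = -1.1394 / 0.373 = -3.0548
A_new/A_old = e^-3.0548 ≈ 0.04713
Fraction that can be lost = 1 − 0.04713 = 0.9529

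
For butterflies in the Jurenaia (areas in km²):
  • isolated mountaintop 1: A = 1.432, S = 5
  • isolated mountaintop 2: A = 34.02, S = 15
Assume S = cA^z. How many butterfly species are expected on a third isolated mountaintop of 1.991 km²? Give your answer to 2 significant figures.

z = ln(15/5) / ln(34.02/1.432) = 1.0986 / 3.1679 = 0.3468
c = 5 / 1.432^0.3468 = 5 / 1.133 = 4.415
S₃ = 4.415 × 1.991^0.3468 = 4.415 × 1.27 ≈ 5.605

5.6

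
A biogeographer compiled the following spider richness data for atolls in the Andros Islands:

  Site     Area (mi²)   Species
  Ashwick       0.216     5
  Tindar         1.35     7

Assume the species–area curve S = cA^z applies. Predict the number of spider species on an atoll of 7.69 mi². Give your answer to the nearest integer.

10

z = ln(7/5) / ln(1.35/0.216) = 0.3365 / 1.8326 = 0.1836
c = 5 / 0.216^0.1836 = 5 / 0.7547 = 6.625
S₃ = 6.625 × 7.69^0.1836 = 6.625 × 1.454 ≈ 9.634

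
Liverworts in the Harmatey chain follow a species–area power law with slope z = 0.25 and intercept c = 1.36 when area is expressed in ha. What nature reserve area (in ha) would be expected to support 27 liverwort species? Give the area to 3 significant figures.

155000 ha

27 = 1.36 × A^0.25  ⇒  A^0.25 = 27/1.36 = 19.85
ln A = ln(19.85) / 0.25 = 2.9884 / 0.25 = 11.9534
A = e^11.9534 ≈ 155346 ha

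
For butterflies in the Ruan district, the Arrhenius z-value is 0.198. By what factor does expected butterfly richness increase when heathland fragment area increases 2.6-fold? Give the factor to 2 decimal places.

S₂/S₁ = (A₂/A₁)^z = 2.6^0.198
ln(S₂/S₁) = 0.198 × ln 2.6 = 0.198 × 0.9555 = 0.1892
S₂/S₁ = e^0.1892 ≈ 1.208

1.21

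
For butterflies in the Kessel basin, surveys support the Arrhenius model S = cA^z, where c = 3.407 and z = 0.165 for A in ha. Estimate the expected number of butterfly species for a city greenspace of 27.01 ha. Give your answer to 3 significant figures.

S = 3.407 × 27.01^0.165 = 3.407 × 1.723 ≈ 5.869

5.87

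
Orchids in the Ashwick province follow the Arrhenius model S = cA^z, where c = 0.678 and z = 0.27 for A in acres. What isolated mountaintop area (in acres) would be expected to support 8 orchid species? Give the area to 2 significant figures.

9300 acres

8 = 0.678 × A^0.27  ⇒  A^0.27 = 8/0.678 = 11.8
ln A = ln(11.8) / 0.27 = 2.4680 / 0.27 = 9.1409
A = e^9.1409 ≈ 9329 acres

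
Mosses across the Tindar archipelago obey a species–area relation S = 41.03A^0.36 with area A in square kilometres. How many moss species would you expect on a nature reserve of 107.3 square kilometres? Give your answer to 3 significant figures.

S = 41.03 × 107.3^0.36
ln S = ln 41.03 + 0.36 × ln 107.3 = 3.7143 + 0.36 × 4.6756 = 5.3975
S = e^5.3975 ≈ 220.9

221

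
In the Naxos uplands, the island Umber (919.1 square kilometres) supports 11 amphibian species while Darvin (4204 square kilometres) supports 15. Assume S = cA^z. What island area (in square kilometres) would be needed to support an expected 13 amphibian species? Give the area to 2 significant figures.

2100 square kilometres

z = ln(15/11) / ln(4204/919.1) = 0.3102 / 1.5204 = 0.2040
c = 11 / 919.1^0.2040 = 11 / 4.023 = 2.735
A = (13/2.735)^(1/0.2040) ⇒ ln A = ln(4.754)/0.2040 = 7.6423
A = e^7.6423 ≈ 2085 square kilometres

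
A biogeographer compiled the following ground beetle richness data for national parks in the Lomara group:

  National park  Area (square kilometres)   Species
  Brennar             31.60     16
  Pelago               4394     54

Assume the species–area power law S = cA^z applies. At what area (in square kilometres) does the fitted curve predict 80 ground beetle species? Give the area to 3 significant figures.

21600 square kilometres

z = ln(54/16) / ln(4394/31.6) = 1.2164 / 4.9348 = 0.2465
c = 16 / 31.6^0.2465 = 16 / 2.342 = 6.831
A = (80/6.831)^(1/0.2465) ⇒ ln A = ln(11.71)/0.2465 = 9.9825
A = e^9.9825 ≈ 21645 square kilometres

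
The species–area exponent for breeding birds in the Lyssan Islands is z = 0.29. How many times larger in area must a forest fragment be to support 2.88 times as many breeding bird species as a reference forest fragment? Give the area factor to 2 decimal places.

(A₂/A₁)^0.29 = 2.88, so A₂/A₁ = 2.88^(1/0.29) = 2.88^3.448
ln(A₂/A₁) = ln 2.88 / 0.29 = 1.0578 / 0.29 = 3.6476
A₂/A₁ = e^3.6476 ≈ 38.38

38.38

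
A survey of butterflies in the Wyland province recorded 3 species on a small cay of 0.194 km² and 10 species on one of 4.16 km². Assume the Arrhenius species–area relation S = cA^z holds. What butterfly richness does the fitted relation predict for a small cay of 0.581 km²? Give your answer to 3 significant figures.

z = ln(10/3) / ln(4.16/0.194) = 1.2040 / 3.0654 = 0.3928
c = 3 / 0.194^0.3928 = 3 / 0.5251 = 5.713
S₃ = 5.713 × 0.581^0.3928 = 5.713 × 0.8079 ≈ 4.616

4.62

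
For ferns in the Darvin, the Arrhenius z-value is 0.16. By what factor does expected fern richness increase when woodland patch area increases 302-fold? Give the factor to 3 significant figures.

S₂/S₁ = (A₂/A₁)^z = 302^0.16
ln(S₂/S₁) = 0.16 × ln 302 = 0.16 × 5.7104 = 0.9137
S₂/S₁ = e^0.9137 ≈ 2.493

2.49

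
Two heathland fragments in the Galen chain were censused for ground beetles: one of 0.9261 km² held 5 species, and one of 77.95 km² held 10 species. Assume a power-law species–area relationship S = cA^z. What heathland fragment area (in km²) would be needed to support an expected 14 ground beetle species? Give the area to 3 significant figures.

z = ln(10/5) / ln(77.95/0.9261) = 0.6931 / 4.4328 = 0.1564
c = 5 / 0.9261^0.1564 = 5 / 0.9881 = 5.06
A = (14/5.06)^(1/0.1564) ⇒ ln A = ln(2.767)/0.1564 = 6.5079
A = e^6.5079 ≈ 670.4 km²

670 km²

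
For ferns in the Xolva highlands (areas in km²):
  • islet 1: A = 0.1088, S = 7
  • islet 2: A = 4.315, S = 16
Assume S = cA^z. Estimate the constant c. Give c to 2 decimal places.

11.52

z = ln(S₂/S₁) / ln(A₂/A₁) = ln(16/7) / ln(4.315/0.1088) = 0.8267 / 3.6803 = 0.2246
c = S₁ / A₁^z = 7 / 0.1088^0.2246 = 7 / 0.6076 = 11.52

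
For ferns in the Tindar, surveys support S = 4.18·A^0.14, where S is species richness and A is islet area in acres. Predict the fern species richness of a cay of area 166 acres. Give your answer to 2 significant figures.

S = 4.18 × 166^0.14
ln S = ln 4.18 + 0.14 × ln 166 = 1.4303 + 0.14 × 5.1120 = 2.1460
S = e^2.1460 ≈ 8.55

8.6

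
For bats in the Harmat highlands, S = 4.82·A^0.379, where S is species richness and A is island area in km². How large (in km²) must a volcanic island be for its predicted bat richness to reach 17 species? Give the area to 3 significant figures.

17 = 4.82 × A^0.379  ⇒  A^0.379 = 17/4.82 = 3.527
ln A = ln(3.527) / 0.379 = 1.2604 / 0.379 = 3.3257
A = e^3.3257 ≈ 27.82 km²

27.8 km²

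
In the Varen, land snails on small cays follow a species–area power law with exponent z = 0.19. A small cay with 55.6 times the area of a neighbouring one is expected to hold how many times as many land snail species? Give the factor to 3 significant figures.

S₂/S₁ = (A₂/A₁)^z = 55.6^0.19
ln(S₂/S₁) = 0.19 × ln 55.6 = 0.19 × 4.0182 = 0.7635
S₂/S₁ = e^0.7635 ≈ 2.146

2.15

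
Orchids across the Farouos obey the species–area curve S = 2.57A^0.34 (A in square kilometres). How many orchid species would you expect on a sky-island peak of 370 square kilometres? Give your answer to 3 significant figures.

19.2

S = 2.57 × 370^0.34
ln S = ln 2.57 + 0.34 × ln 370 = 0.9439 + 0.34 × 5.9135 = 2.9545
S = e^2.9545 ≈ 19.19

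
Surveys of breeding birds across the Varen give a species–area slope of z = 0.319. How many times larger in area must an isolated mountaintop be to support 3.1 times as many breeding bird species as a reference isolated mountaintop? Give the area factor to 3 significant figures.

(A₂/A₁)^0.319 = 3.1, so A₂/A₁ = 3.1^(1/0.319) = 3.1^3.135
ln(A₂/A₁) = ln 3.1 / 0.319 = 1.1314 / 0.319 = 3.5467
A₂/A₁ = e^3.5467 ≈ 34.7

34.7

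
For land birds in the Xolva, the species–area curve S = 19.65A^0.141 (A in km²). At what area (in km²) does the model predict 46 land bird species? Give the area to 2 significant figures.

46 = 19.65 × A^0.141  ⇒  A^0.141 = 46/19.65 = 2.341
ln A = ln(2.341) / 0.141 = 0.8506 / 0.141 = 6.0324
A = e^6.0324 ≈ 416.7 km²

420 km²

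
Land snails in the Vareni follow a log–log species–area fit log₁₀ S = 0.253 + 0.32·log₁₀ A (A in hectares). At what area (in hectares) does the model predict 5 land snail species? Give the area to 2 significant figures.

5 = 1.791 × A^0.32  ⇒  A^0.32 = 5/1.791 = 2.792
ln A = ln(2.792) / 0.32 = 1.0269 / 0.32 = 3.2090
A = e^3.2090 ≈ 24.75 hectares

25 hectares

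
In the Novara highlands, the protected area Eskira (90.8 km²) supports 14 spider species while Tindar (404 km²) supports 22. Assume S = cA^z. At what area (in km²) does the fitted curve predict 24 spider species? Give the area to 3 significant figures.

z = ln(22/14) / ln(404/90.8) = 0.4520 / 1.4928 = 0.3028
c = 14 / 90.8^0.3028 = 14 / 3.916 = 3.575
A = (24/3.575)^(1/0.3028) ⇒ ln A = ln(6.714)/0.3028 = 6.2888
A = e^6.2888 ≈ 538.5 km²

538 km²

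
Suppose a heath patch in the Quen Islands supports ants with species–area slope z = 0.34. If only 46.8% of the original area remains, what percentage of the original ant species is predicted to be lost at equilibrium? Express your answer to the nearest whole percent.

23%

S_new/S_old = (A_new/A_old)^z = 0.468^0.34
= exp(0.34 × ln 0.468) = exp(0.34 × -0.7593) = exp(-0.2582) ≈ 0.7725
Fraction lost = 1 − 0.7725 = 0.2275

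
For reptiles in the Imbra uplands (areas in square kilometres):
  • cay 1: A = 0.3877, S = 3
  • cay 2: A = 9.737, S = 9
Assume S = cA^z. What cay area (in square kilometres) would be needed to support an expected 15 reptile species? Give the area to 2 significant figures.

z = ln(9/3) / ln(9.737/0.3877) = 1.0986 / 3.2235 = 0.3408
c = 3 / 0.3877^0.3408 = 3 / 0.724 = 4.144
A = (15/4.144)^(1/0.3408) ⇒ ln A = ln(3.62)/0.3408 = 3.7748
A = e^3.7748 ≈ 43.59 square kilometres

44 square kilometres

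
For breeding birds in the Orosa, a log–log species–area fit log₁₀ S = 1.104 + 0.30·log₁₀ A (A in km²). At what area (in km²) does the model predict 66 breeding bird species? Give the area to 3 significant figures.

66 = 12.71 × A^0.3  ⇒  A^0.3 = 66/12.71 = 5.195
ln A = ln(5.195) / 0.3 = 1.6476 / 0.3 = 5.4920
A = e^5.4920 ≈ 242.7 km²

243 km²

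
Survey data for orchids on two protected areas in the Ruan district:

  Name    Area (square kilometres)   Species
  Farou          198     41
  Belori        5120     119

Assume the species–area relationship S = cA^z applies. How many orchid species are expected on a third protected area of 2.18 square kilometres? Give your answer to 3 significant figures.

9.36

z = ln(119/41) / ln(5120/198) = 1.0656 / 3.2526 = 0.3276
c = 41 / 198^0.3276 = 41 / 5.654 = 7.251
S₃ = 7.251 × 2.18^0.3276 = 7.251 × 1.291 ≈ 9.36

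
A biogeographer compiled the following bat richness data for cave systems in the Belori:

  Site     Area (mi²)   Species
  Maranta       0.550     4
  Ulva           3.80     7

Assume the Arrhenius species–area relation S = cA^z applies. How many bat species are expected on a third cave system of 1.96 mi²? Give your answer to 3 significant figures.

z = ln(7/4) / ln(3.8/0.55) = 0.5596 / 1.9328 = 0.2895
c = 4 / 0.55^0.2895 = 4 / 0.8411 = 4.756
S₃ = 4.756 × 1.96^0.2895 = 4.756 × 1.215 ≈ 5.779

5.78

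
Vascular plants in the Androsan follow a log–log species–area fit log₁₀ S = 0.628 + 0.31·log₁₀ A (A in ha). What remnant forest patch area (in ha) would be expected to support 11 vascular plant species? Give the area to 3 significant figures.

11 = 4.246 × A^0.31  ⇒  A^0.31 = 11/4.246 = 2.591
ln A = ln(2.591) / 0.31 = 0.9519 / 0.31 = 3.0706
A = e^3.0706 ≈ 21.55 ha

21.6 ha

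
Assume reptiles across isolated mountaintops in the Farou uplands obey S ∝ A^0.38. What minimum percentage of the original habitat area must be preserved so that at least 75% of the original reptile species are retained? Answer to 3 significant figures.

46.9%

Need (A_new/A_old)^0.38 = 0.75, so A_new/A_old = 0.75^(1/0.38) = 0.75^2.632
ln(A_new/A_old) = ln 0.75 / 0.38 = -0.2877 / 0.38 = -0.7571
A_new/A_old = e^-0.7571 ≈ 0.469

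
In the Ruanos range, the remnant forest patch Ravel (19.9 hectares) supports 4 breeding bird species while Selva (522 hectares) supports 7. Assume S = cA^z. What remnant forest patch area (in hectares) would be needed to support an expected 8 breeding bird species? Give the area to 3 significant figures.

1140 hectares

z = ln(7/4) / ln(522/19.9) = 0.5596 / 3.2669 = 0.1713
c = 4 / 19.9^0.1713 = 4 / 1.669 = 2.396
A = (8/2.396)^(1/0.1713) ⇒ ln A = ln(3.338)/0.1713 = 7.0372
A = e^7.0372 ≈ 1138 hectares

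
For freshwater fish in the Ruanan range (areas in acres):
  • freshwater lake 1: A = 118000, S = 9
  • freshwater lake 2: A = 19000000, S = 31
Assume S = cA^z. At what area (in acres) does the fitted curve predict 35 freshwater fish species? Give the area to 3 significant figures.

31300000 acres

z = ln(31/9) / ln(19000000/118000) = 1.2368 / 5.0815 = 0.2434
c = 9 / 118000^0.2434 = 9 / 17.16 = 0.5246
A = (35/0.5246)^(1/0.2434) ⇒ ln A = ln(66.72)/0.2434 = 17.2586
A = e^17.2586 ≈ 31283055 acres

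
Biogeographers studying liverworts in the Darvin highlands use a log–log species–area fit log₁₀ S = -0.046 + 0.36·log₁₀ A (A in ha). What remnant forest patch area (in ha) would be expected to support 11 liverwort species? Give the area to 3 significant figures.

1050 ha

11 = 0.8995 × A^0.36  ⇒  A^0.36 = 11/0.8995 = 12.23
ln A = ln(12.23) / 0.36 = 2.5038 / 0.36 = 6.9550
A = e^6.9550 ≈ 1048 ha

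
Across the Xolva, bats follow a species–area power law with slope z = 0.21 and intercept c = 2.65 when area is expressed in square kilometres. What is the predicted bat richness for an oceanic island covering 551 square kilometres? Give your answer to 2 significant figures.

S = 2.65 × 551^0.21
ln S = ln 2.65 + 0.21 × ln 551 = 0.9746 + 0.21 × 6.3117 = 2.3000
S = e^2.3000 ≈ 9.974

10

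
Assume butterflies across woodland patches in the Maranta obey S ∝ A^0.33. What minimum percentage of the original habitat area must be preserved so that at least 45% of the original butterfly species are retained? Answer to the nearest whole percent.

Need (A_new/A_old)^0.33 = 0.45, so A_new/A_old = 0.45^(1/0.33) = 0.45^3.03
ln(A_new/A_old) = ln 0.45 / 0.33 = -0.7985 / 0.33 = -2.4197
A_new/A_old = e^-2.4197 ≈ 0.08895

9%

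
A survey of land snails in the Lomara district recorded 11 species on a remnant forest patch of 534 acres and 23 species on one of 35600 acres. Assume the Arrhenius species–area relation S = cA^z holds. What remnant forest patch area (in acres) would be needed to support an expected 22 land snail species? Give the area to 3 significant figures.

27600 acres

z = ln(23/11) / ln(35600/534) = 0.7376 / 4.1997 = 0.1756
c = 11 / 534^0.1756 = 11 / 3.013 = 3.65
A = (22/3.65)^(1/0.1756) ⇒ ln A = ln(6.027)/0.1756 = 10.2270
A = e^10.2270 ≈ 27640 acres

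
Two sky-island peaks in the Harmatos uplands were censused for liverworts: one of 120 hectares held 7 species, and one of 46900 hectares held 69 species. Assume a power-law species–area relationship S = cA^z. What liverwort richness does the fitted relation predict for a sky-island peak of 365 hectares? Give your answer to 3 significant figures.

10.7

z = ln(69/7) / ln(46900/120) = 2.2882 / 5.9683 = 0.3834
c = 7 / 120^0.3834 = 7 / 6.268 = 1.117
S₃ = 1.117 × 365^0.3834 = 1.117 × 9.602 ≈ 10.72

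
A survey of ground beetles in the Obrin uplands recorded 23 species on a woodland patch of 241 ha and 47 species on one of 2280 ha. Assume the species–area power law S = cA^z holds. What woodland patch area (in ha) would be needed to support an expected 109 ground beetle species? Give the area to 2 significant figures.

z = ln(47/23) / ln(2280/241) = 0.7147 / 2.2471 = 0.3180
c = 23 / 241^0.3180 = 23 / 5.722 = 4.02
A = (109/4.02)^(1/0.3180) ⇒ ln A = ln(27.12)/0.3180 = 10.3770
A = e^10.3770 ≈ 32112 ha

32000 ha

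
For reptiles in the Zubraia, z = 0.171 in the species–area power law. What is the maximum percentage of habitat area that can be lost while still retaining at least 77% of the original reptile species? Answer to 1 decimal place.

Need (A_new/A_old)^0.171 = 0.77, so A_new/A_old = 0.77^(1/0.171) = 0.77^5.848
ln(A_new/A_old) = ln 0.77 / 0.171 = -0.2614 / 0.171 = -1.5284
A_new/A_old = e^-1.5284 ≈ 0.2169
Fraction that can be lost = 1 − 0.2169 = 0.7831

78.3%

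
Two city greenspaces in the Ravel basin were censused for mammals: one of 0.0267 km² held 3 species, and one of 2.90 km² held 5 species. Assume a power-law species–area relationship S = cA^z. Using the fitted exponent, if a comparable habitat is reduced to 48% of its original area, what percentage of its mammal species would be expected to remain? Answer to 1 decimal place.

92.3%

z = ln(5/3) / ln(2.9/0.0267) = 0.5108 / 4.6878 = 0.1090
S_new/S_old = (A_new/A_old)^z = 0.48^0.1090 = exp(0.1090 × -0.7340) = 0.9231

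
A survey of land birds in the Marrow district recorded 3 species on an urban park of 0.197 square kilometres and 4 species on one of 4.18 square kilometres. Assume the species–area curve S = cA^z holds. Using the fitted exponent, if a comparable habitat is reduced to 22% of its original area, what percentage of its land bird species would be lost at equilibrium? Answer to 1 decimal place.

13.3%

z = ln(4/3) / ln(4.18/0.197) = 0.2877 / 3.0549 = 0.0942
S_new/S_old = (A_new/A_old)^z = 0.22^0.0942 = exp(0.0942 × -1.5141) = 0.8671
Fraction lost = 1 − 0.8671 = 0.1329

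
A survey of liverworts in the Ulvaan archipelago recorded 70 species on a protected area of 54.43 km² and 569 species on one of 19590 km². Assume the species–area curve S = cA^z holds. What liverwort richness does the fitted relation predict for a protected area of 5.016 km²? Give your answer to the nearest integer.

30

z = ln(569/70) / ln(19590/54.43) = 2.0954 / 5.8859 = 0.3560
c = 70 / 54.43^0.3560 = 70 / 4.149 = 16.87
S₃ = 16.87 × 5.016^0.3560 = 16.87 × 1.776 ≈ 29.95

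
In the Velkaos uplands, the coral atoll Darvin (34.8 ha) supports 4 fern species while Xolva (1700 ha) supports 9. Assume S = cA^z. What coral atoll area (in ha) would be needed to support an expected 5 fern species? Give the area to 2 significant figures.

z = ln(9/4) / ln(1700/34.8) = 0.8109 / 3.8888 = 0.2085
c = 4 / 34.8^0.2085 = 4 / 2.096 = 1.908
A = (5/1.908)^(1/0.2085) ⇒ ln A = ln(2.62)/0.2085 = 4.6197
A = e^4.6197 ≈ 101.5 ha

100 ha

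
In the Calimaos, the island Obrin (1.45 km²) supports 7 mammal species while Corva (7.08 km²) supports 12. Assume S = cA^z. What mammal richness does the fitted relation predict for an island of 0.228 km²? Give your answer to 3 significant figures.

z = ln(12/7) / ln(7.08/1.45) = 0.5390 / 1.5857 = 0.3399
c = 7 / 1.45^0.3399 = 7 / 1.135 = 6.169
S₃ = 6.169 × 0.228^0.3399 = 6.169 × 0.605 ≈ 3.733

3.73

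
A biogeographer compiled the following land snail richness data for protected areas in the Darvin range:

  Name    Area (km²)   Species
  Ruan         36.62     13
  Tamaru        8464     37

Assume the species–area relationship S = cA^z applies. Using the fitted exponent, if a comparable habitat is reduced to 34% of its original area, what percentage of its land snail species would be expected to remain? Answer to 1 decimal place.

z = ln(37/13) / ln(8464/36.62) = 1.0460 / 5.4430 = 0.1922
S_new/S_old = (A_new/A_old)^z = 0.34^0.1922 = exp(0.1922 × -1.0788) = 0.8128

81.3%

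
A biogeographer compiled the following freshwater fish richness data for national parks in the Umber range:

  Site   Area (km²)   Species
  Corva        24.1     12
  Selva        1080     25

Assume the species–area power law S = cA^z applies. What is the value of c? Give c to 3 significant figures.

6.49

z = ln(S₂/S₁) / ln(A₂/A₁) = ln(25/12) / ln(1080/24.1) = 0.7340 / 3.8025 = 0.1930
c = S₁ / A₁^z = 12 / 24.1^0.1930 = 12 / 1.848 = 6.493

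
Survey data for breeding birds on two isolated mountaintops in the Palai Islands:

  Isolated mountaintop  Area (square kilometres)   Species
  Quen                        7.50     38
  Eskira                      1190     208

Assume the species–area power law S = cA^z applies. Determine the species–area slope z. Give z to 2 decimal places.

0.34

Taking logs: ln S = ln c + z ln A, so z = (ln S₂ − ln S₁)/(ln A₂ − ln A₁).
z = ln(208/38) / ln(1190/7.5) = ln(5.474) / ln(158.7) = 1.7000 / 5.0668 = 0.3355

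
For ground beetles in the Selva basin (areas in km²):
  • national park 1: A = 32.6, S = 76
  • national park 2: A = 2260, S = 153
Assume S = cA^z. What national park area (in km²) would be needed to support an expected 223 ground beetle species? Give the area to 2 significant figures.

22000 km²

z = ln(153/76) / ln(2260/32.6) = 0.6997 / 4.2388 = 0.1651
c = 76 / 32.6^0.1651 = 76 / 1.777 = 42.76
A = (223/42.76)^(1/0.1651) ⇒ ln A = ln(5.215)/0.1651 = 10.0054
A = e^10.0054 ≈ 22145 km²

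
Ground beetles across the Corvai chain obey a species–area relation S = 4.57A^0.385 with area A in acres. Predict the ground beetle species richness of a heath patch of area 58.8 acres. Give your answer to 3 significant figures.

21.9

S = 4.57 × 58.8^0.385 = 4.57 × 4.8 ≈ 21.93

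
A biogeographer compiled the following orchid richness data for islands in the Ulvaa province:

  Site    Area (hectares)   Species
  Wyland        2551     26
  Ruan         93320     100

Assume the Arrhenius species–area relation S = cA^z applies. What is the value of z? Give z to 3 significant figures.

Taking logs: ln S = ln c + z ln A, so z = (ln S₂ − ln S₁)/(ln A₂ − ln A₁).
z = ln(100/26) / ln(93320/2551) = ln(3.846) / ln(36.58) = 1.3471 / 3.5995 = 0.3742

0.374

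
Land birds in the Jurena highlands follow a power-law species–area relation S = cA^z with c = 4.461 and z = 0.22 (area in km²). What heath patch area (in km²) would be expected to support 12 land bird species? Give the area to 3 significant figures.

89.8 km²

12 = 4.461 × A^0.22  ⇒  A^0.22 = 12/4.461 = 2.69
ln A = ln(2.69) / 0.22 = 0.9895 / 0.22 = 4.4979
A = e^4.4979 ≈ 89.83 km²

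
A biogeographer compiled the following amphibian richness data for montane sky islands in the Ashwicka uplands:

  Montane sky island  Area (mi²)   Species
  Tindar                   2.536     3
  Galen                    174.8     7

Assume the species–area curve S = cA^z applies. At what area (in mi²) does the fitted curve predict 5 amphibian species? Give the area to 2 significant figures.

33 mi²

z = ln(7/3) / ln(174.8/2.536) = 0.8473 / 4.2331 = 0.2002
c = 3 / 2.536^0.2002 = 3 / 1.205 = 2.49
A = (5/2.49)^(1/0.2002) ⇒ ln A = ln(2.008)/0.2002 = 3.4826
A = e^3.4826 ≈ 32.55 mi²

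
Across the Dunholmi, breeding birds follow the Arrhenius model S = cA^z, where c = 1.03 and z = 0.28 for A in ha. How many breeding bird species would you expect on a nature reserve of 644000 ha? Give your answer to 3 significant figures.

S = 1.03 × 644000^0.28
ln S = ln 1.03 + 0.28 × ln 644000 = 0.0296 + 0.28 × 13.3755 = 3.7747
S = e^3.7747 ≈ 43.58

43.6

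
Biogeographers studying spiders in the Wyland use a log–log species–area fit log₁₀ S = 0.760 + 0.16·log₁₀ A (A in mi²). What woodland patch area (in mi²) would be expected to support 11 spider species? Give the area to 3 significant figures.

57.4 mi²

11 = 5.754 × A^0.16  ⇒  A^0.16 = 11/5.754 = 1.912
ln A = ln(1.912) / 0.16 = 0.6479 / 0.16 = 4.0496
A = e^4.0496 ≈ 57.37 mi²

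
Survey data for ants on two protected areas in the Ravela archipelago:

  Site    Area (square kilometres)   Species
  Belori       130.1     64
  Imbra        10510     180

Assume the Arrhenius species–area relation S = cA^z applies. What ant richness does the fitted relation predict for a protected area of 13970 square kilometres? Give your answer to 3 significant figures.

z = ln(180/64) / ln(10510/130.1) = 1.0341 / 4.3918 = 0.2355
c = 64 / 130.1^0.2355 = 64 / 3.146 = 20.34
S₃ = 20.34 × 13970^0.2355 = 20.34 × 9.463 ≈ 192.5

192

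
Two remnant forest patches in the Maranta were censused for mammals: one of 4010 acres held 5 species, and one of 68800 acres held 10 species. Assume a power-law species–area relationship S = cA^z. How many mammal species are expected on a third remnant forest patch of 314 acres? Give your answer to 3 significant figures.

z = ln(10/5) / ln(68800/4010) = 0.6931 / 2.8424 = 0.2439
c = 5 / 4010^0.2439 = 5 / 7.562 = 0.6612
S₃ = 0.6612 × 314^0.2439 = 0.6612 × 4.063 ≈ 2.687

2.69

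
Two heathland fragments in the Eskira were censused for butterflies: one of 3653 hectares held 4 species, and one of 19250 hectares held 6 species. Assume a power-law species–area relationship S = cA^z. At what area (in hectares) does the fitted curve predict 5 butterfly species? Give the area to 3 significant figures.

z = ln(6/4) / ln(19250/3653) = 0.4055 / 1.6620 = 0.2440
c = 4 / 3653^0.2440 = 4 / 7.399 = 0.5406
A = (5/0.5406)^(1/0.2440) ⇒ ln A = ln(9.249)/0.2440 = 9.1179
A = e^9.1179 ≈ 9117 hectares

9120 hectares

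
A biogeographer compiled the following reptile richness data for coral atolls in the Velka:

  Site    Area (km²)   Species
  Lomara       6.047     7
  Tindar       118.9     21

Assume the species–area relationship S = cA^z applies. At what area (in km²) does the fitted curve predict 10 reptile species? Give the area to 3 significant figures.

15.9 km²

z = ln(21/7) / ln(118.9/6.047) = 1.0986 / 2.9787 = 0.3688
c = 7 / 6.047^0.3688 = 7 / 1.942 = 3.605
A = (10/3.605)^(1/0.3688) ⇒ ln A = ln(2.774)/0.3688 = 2.7666
A = e^2.7666 ≈ 15.9 km²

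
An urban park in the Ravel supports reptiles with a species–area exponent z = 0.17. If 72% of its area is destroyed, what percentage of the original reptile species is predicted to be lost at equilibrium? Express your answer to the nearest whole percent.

S_new/S_old = (A_new/A_old)^z = 0.28^0.17
= exp(0.17 × ln 0.28) = exp(0.17 × -1.2730) = exp(-0.2164) ≈ 0.8054
Fraction lost = 1 − 0.8054 = 0.1946

19%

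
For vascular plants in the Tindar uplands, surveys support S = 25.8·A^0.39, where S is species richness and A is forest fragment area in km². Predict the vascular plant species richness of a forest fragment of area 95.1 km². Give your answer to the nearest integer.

152

S = 25.8 × 95.1^0.39
ln S = ln 25.8 + 0.39 × ln 95.1 = 3.2504 + 0.39 × 4.5549 = 5.0268
S = e^5.0268 ≈ 152.4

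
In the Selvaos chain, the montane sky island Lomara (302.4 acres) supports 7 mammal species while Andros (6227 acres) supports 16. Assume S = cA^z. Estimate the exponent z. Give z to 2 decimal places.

Taking logs: ln S = ln c + z ln A, so z = (ln S₂ − ln S₁)/(ln A₂ − ln A₁).
z = ln(16/7) / ln(6227/302.4) = ln(2.286) / ln(20.59) = 0.8267 / 3.0249 = 0.2733

0.27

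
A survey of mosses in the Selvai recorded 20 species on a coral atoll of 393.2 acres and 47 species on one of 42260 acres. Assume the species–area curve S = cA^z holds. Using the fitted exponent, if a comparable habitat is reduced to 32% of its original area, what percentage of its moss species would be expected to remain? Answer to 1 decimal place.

81.2%

z = ln(47/20) / ln(42260/393.2) = 0.8544 / 4.6773 = 0.1827
S_new/S_old = (A_new/A_old)^z = 0.32^0.1827 = exp(0.1827 × -1.1394) = 0.8121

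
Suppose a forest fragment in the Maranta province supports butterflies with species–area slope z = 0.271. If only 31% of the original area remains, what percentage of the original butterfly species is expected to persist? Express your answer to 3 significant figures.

S_new/S_old = (A_new/A_old)^z = 0.31^0.271
= exp(0.271 × ln 0.31) = exp(0.271 × -1.1712) = exp(-0.3174) ≈ 0.728

72.8%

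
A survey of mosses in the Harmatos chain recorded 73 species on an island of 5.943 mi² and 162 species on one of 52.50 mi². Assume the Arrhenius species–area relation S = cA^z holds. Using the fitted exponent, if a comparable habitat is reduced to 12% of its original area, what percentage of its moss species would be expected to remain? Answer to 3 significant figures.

46.0%

z = ln(162/73) / ln(52.5/5.943) = 0.7971 / 2.1786 = 0.3659
S_new/S_old = (A_new/A_old)^z = 0.12^0.3659 = exp(0.3659 × -2.1203) = 0.4603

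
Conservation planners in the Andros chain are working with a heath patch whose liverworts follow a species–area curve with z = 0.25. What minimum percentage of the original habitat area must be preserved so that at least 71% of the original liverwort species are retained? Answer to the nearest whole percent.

25%

Need (A_new/A_old)^0.25 = 0.71, so A_new/A_old = 0.71^(1/0.25) = 0.71^4
ln(A_new/A_old) = ln 0.71 / 0.25 = -0.3425 / 0.25 = -1.3700
A_new/A_old = e^-1.3700 ≈ 0.2541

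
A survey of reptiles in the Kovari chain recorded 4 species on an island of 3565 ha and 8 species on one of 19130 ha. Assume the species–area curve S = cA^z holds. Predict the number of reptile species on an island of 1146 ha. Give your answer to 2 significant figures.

z = ln(8/4) / ln(19130/3565) = 0.6931 / 1.6801 = 0.4126
c = 4 / 3565^0.4126 = 4 / 29.2 = 0.137
S₃ = 0.137 × 1146^0.4126 = 0.137 × 18.29 ≈ 2.504

2.5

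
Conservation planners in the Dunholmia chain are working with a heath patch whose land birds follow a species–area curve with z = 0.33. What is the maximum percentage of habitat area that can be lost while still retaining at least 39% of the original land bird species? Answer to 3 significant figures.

94.2%

Need (A_new/A_old)^0.33 = 0.39, so A_new/A_old = 0.39^(1/0.33) = 0.39^3.03
ln(A_new/A_old) = ln 0.39 / 0.33 = -0.9416 / 0.33 = -2.8534
A_new/A_old = e^-2.8534 ≈ 0.05765
Fraction that can be lost = 1 − 0.05765 = 0.9423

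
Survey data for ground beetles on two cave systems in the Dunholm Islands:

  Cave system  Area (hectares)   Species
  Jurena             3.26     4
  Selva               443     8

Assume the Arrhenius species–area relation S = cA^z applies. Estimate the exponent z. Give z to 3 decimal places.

0.141

Taking logs: ln S = ln c + z ln A, so z = (ln S₂ − ln S₁)/(ln A₂ − ln A₁).
z = ln(8/4) / ln(443/3.26) = ln(2) / ln(135.9) = 0.6931 / 4.9118 = 0.1411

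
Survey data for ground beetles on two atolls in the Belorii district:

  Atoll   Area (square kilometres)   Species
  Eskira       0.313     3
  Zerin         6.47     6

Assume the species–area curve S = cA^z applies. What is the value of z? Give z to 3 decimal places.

Taking logs: ln S = ln c + z ln A, so z = (ln S₂ − ln S₁)/(ln A₂ − ln A₁).
z = ln(6/3) / ln(6.47/0.313) = ln(2) / ln(20.67) = 0.6931 / 3.0287 = 0.2289

0.229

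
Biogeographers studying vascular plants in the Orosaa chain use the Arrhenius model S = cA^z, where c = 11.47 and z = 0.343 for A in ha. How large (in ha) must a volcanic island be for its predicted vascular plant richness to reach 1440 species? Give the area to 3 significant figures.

1320000 ha

1440 = 11.47 × A^0.343  ⇒  A^0.343 = 1440/11.47 = 125.5
ln A = ln(125.5) / 0.343 = 4.8327 / 0.343 = 14.0894
A = e^14.0894 ≈ 1315067 ha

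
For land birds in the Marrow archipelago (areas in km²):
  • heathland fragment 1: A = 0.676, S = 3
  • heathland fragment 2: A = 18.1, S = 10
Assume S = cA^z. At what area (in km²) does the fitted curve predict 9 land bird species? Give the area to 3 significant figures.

13.6 km²

z = ln(10/3) / ln(18.1/0.676) = 1.2040 / 3.2875 = 0.3662
c = 3 / 0.676^0.3662 = 3 / 0.8664 = 3.463
A = (9/3.463)^(1/0.3662) ⇒ ln A = ln(2.599)/0.3662 = 2.6082
A = e^2.6082 ≈ 13.57 km²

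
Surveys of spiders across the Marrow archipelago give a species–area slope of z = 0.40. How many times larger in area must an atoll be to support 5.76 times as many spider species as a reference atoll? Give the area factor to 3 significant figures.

(A₂/A₁)^0.4 = 5.76, so A₂/A₁ = 5.76^(1/0.4) = 5.76^2.5
ln(A₂/A₁) = ln 5.76 / 0.4 = 1.7509 / 0.4 = 4.3773
A₂/A₁ = e^4.3773 ≈ 79.63

79.6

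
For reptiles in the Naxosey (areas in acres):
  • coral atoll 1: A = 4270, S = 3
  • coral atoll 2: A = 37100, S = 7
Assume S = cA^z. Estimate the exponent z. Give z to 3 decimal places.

Taking logs: ln S = ln c + z ln A, so z = (ln S₂ − ln S₁)/(ln A₂ − ln A₁).
z = ln(7/3) / ln(37100/4270) = ln(2.333) / ln(8.689) = 0.8473 / 2.1620 = 0.3919

0.392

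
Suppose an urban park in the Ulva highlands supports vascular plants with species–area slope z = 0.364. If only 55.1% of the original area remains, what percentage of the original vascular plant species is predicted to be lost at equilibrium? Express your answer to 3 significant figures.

S_new/S_old = (A_new/A_old)^z = 0.551^0.364
= exp(0.364 × ln 0.551) = exp(0.364 × -0.5960) = exp(-0.2170) ≈ 0.805
Fraction lost = 1 − 0.805 = 0.195

19.5%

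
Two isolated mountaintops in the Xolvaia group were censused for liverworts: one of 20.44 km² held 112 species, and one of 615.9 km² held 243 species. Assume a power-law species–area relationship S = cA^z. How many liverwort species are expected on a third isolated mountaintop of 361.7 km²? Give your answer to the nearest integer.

215

z = ln(243/112) / ln(615.9/20.44) = 0.7746 / 3.4056 = 0.2274
c = 112 / 20.44^0.2274 = 112 / 1.986 = 56.39
S₃ = 56.39 × 361.7^0.2274 = 56.39 × 3.818 ≈ 215.3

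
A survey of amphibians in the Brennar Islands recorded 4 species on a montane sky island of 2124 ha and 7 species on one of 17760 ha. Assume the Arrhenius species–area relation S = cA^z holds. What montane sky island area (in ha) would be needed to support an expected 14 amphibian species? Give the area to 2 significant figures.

z = ln(7/4) / ln(17760/2124) = 0.5596 / 2.1236 = 0.2635
c = 4 / 2124^0.2635 = 4 / 7.529 = 0.5313
A = (14/0.5313)^(1/0.2635) ⇒ ln A = ln(26.35)/0.2635 = 12.4151
A = e^12.4151 ≈ 246491 ha

250000 ha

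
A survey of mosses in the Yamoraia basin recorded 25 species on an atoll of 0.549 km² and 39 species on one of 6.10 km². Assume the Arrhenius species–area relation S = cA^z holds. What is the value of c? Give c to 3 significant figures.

27.9

z = ln(S₂/S₁) / ln(A₂/A₁) = ln(39/25) / ln(6.1/0.549) = 0.4447 / 2.4079 = 0.1847
c = S₁ / A₁^z = 25 / 0.549^0.1847 = 25 / 0.8952 = 27.93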